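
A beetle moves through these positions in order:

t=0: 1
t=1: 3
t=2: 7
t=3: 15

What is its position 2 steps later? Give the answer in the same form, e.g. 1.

63

Step-to-step displacements: +2, +4, +8; each is 2× the previous.
step 4: 15 + 16 → 31
step 5: 31 + 32 → 63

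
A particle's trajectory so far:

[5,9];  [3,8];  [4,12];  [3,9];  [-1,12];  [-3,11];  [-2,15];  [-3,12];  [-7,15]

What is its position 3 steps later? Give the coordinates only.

Differencing gives [-2,-1], [+1,+4], [-1,-3], [-4,+3], [-2,-1], [+1,+4], [-1,-3], [-4,+3]. This is the pattern [-2,-1], [+1,+4], [-1,-3], [-4,+3] repeated.
step 9: apply [-2,-1] → [-9,14]
step 10: apply [+1,+4] → [-8,18]
step 11: apply [-1,-3] → [-9,15]

[-9,15]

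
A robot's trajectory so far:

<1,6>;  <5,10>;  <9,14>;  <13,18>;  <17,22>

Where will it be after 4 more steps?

Constant displacement of <+4,+4> per step.
step 5: <17,22> + <+4,+4> → <21,26>
step 6: <21,26> + <+4,+4> → <25,30>
step 7: <25,30> + <+4,+4> → <29,34>
step 8: <29,34> + <+4,+4> → <33,38>

<33,38>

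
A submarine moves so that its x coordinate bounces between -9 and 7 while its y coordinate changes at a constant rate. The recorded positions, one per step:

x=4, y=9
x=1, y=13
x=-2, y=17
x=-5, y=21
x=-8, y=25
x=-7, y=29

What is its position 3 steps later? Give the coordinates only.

x=2, y=41

The x coordinate travels 3 per step and bounces off the walls at -9 and 7.
  step 6: -7 → -4
  step 7: -4 → -1
  step 8: -1 → 2
The y coordinate changes by +4 each step: at step 8 it is 41.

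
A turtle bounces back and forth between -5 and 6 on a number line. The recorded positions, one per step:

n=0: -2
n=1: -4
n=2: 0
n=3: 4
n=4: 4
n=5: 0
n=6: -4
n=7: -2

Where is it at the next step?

The value reflects between -5 and 6, moving 4 per step.
  step 8: -2 → 2

2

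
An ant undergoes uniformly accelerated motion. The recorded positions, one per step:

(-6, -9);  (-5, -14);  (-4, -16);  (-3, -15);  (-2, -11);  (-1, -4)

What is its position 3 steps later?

(2, 35)

Successive displacements: (+1, -5), (+1, -2), (+1, +1), (+1, +4), (+1, +7) — each changes by (+0, +3).
step 6: (-1, -4) + (+1, +10) → (0, 6)
step 7: (0, 6) + (+1, +13) → (1, 19)
step 8: (1, 19) + (+1, +16) → (2, 35)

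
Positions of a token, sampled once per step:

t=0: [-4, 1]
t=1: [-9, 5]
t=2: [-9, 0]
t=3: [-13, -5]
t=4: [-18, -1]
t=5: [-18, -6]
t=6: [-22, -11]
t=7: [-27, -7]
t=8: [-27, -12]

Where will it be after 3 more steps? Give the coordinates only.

Step-to-step displacements: [-5, +4], [+0, -5], [-4, -5], [-5, +4], [+0, -5], [-4, -5], [-5, +4], [+0, -5] — a repeating cycle of length 3.
step 9: apply [-4, -5] → [-31, -17]
step 10: apply [-5, +4] → [-36, -13]
step 11: apply [+0, -5] → [-36, -18]

[-36, -18]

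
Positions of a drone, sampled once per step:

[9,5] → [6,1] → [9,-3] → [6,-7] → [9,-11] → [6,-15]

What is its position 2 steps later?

[6,-23]

The first coordinate repeats the cycle [9, 6] with period 2; step 7 mod 2 = 1, giving 6.
The second coordinate changes by -4 each step, so at step 7 it is 5 + 7·(-4) = -23.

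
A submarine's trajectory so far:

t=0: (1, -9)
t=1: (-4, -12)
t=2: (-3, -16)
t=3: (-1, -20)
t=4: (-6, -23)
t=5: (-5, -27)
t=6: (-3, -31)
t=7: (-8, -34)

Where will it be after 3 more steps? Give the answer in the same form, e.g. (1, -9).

(-10, -45)

Differencing gives (-5, -3), (+1, -4), (+2, -4), (-5, -3), (+1, -4), (+2, -4), (-5, -3). This is the pattern (-5, -3), (+1, -4), (+2, -4) repeated.
step 8: apply (+1, -4) → (-7, -38)
step 9: apply (+2, -4) → (-5, -42)
step 10: apply (-5, -3) → (-10, -45)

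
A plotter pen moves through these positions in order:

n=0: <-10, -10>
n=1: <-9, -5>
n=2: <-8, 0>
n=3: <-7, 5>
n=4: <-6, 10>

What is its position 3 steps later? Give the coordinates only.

<-3, 25>

Constant displacement of <+1, +5> per step.
step 5: <-6, 10> + <+1, +5> → <-5, 15>
step 6: <-5, 15> + <+1, +5> → <-4, 20>
step 7: <-4, 20> + <+1, +5> → <-3, 25>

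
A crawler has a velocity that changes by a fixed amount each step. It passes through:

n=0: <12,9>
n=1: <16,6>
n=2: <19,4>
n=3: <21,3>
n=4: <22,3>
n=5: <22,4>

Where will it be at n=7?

<19,9>

Successive displacements: <+4,-3>, <+3,-2>, <+2,-1>, <+1,+0>, <+0,+1> — each changes by <-1,+1>.
step 6: <22,4> + <-1,+2> → <21,6>
step 7: <21,6> + <-2,+3> → <19,9>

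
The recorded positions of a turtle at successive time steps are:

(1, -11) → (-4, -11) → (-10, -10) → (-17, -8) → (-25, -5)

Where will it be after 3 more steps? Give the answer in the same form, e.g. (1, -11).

(-55, 10)

First differences are (-5, +0), (-6, +1), (-7, +2), (-8, +3); their common second difference is (-1, +1) (constant acceleration).
step 5: (-25, -5) + (-9, +4) → (-34, -1)
step 6: (-34, -1) + (-10, +5) → (-44, 4)
step 7: (-44, 4) + (-11, +6) → (-55, 10)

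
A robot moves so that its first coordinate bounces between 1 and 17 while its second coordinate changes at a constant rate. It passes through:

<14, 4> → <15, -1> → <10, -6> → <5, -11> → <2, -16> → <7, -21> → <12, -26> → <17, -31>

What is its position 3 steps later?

The first coordinate reflects between 1 and 17, moving 5 per step.
  step 8: 17 → 12
  step 9: 12 → 7
  step 10: 7 → 2
The second coordinate changes by -5 each step: at step 10 it is -46.

<2, -46>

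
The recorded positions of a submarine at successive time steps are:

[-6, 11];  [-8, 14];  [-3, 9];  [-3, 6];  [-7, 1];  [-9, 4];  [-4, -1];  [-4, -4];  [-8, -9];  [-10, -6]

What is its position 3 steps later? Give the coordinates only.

The moves between consecutive positions are [-2, +3], [+5, -5], [+0, -3], [-4, -5], [-2, +3], [+5, -5], [+0, -3], [-4, -5], [-2, +3]; they repeat the 4-cycle [[-2, +3], [+5, -5], [+0, -3], [-4, -5]].
step 10: apply [+5, -5] → [-5, -11]
step 11: apply [+0, -3] → [-5, -14]
step 12: apply [-4, -5] → [-9, -19]

[-9, -19]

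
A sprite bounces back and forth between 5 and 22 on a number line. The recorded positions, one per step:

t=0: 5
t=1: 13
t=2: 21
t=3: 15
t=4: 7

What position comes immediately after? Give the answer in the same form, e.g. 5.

11

The value reflects between 5 and 22, moving 8 per step.
  step 5: 7 → 11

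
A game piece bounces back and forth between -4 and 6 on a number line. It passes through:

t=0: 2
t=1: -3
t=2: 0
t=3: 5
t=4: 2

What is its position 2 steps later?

0

The value travels 5 per step and bounces off the walls at -4 and 6.
  step 5: 2 → -3
  step 6: -3 → 0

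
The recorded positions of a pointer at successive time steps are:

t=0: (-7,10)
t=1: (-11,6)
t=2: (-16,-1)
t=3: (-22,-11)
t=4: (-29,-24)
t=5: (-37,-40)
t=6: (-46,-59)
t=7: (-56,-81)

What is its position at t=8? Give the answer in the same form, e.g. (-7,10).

(-67,-106)

Successive displacements: (-4,-4), (-5,-7), (-6,-10), (-7,-13), (-8,-16), (-9,-19), (-10,-22) — each changes by (-1,-3).
step 8: (-56,-81) + (-11,-25) → (-67,-106)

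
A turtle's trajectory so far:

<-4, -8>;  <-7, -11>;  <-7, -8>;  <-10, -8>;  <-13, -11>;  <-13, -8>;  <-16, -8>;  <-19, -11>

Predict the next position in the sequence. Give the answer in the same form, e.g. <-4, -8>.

Differencing gives <-3, -3>, <+0, +3>, <-3, +0>, <-3, -3>, <+0, +3>, <-3, +0>, <-3, -3>. This is the pattern <-3, -3>, <+0, +3>, <-3, +0> repeated.
step 8: apply <+0, +3> → <-19, -8>

<-19, -8>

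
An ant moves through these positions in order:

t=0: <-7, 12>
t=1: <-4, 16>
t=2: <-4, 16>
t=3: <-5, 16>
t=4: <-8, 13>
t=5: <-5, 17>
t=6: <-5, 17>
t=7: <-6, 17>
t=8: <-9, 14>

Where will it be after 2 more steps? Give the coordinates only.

<-6, 18>

The moves between consecutive positions are <+3, +4>, <+0, +0>, <-1, +0>, <-3, -3>, <+3, +4>, <+0, +0>, <-1, +0>, <-3, -3>; they repeat the 4-cycle [<+3, +4>, <+0, +0>, <-1, +0>, <-3, -3>].
step 9: apply <+3, +4> → <-6, 18>
step 10: apply <+0, +0> → <-6, 18>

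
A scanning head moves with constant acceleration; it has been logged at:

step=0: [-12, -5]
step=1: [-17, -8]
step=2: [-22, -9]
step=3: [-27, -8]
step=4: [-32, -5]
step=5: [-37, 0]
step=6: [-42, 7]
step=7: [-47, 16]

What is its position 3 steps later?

[-62, 55]

Taking differences between consecutive positions: [-5, -3], [-5, -1], [-5, +1], [-5, +3], [-5, +5], [-5, +7], [-5, +9]. These grow by [+0, +2] each step.
step 8: [-47, 16] + [-5, +11] → [-52, 27]
step 9: [-52, 27] + [-5, +13] → [-57, 40]
step 10: [-57, 40] + [-5, +15] → [-62, 55]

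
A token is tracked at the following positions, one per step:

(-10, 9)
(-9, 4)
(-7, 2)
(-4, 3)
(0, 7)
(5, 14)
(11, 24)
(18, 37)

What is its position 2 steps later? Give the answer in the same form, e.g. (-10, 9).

Taking differences between consecutive positions: (+1, -5), (+2, -2), (+3, +1), (+4, +4), (+5, +7), (+6, +10), (+7, +13). These grow by (+1, +3) each step.
step 8: (18, 37) + (+8, +16) → (26, 53)
step 9: (26, 53) + (+9, +19) → (35, 72)

(35, 72)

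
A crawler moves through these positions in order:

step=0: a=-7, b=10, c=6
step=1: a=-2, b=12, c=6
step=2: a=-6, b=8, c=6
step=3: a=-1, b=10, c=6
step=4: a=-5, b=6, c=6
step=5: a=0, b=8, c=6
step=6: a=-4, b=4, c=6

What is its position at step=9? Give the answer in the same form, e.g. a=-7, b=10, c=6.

Step-to-step displacements: (+5,+2,+0), (-4,-4,+0), (+5,+2,+0), (-4,-4,+0), (+5,+2,+0), (-4,-4,+0) — a repeating cycle of length 2.
step 7: apply (+5,+2,+0) → a=1, b=6, c=6
step 8: apply (-4,-4,+0) → a=-3, b=2, c=6
step 9: apply (+5,+2,+0) → a=2, b=4, c=6

a=2, b=4, c=6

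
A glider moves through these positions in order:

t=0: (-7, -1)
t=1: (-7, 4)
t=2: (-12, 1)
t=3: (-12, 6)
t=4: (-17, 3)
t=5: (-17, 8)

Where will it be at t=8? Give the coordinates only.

(-27, 7)

The moves between consecutive positions are (+0, +5), (-5, -3), (+0, +5), (-5, -3), (+0, +5); they repeat the 2-cycle [(+0, +5), (-5, -3)].
step 6: apply (-5, -3) → (-22, 5)
step 7: apply (+0, +5) → (-22, 10)
step 8: apply (-5, -3) → (-27, 7)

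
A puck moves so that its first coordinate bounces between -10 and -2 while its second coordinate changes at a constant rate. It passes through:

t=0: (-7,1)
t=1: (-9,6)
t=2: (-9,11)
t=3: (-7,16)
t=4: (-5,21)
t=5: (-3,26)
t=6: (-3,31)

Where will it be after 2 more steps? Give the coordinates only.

The first coordinate reflects between -10 and -2, moving 2 per step.
  step 7: -3 → -5
  step 8: -5 → -7
The second coordinate changes by +5 each step: at step 8 it is 41.

(-7,41)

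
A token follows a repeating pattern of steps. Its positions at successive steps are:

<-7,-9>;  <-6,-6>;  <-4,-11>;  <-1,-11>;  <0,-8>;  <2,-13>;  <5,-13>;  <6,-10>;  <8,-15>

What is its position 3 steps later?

<14,-17>

The moves between consecutive positions are <+1,+3>, <+2,-5>, <+3,+0>, <+1,+3>, <+2,-5>, <+3,+0>, <+1,+3>, <+2,-5>; they repeat the 3-cycle [<+1,+3>, <+2,-5>, <+3,+0>].
step 9: apply <+3,+0> → <11,-15>
step 10: apply <+1,+3> → <12,-12>
step 11: apply <+2,-5> → <14,-17>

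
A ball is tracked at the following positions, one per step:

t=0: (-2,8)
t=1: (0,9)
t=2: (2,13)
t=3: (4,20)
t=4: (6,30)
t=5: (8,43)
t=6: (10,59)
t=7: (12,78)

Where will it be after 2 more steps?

First differences are (+2,+1), (+2,+4), (+2,+7), (+2,+10), (+2,+13), (+2,+16), (+2,+19); their common second difference is (+0,+3) (constant acceleration).
step 8: (12,78) + (+2,+22) → (14,100)
step 9: (14,100) + (+2,+25) → (16,125)

(16,125)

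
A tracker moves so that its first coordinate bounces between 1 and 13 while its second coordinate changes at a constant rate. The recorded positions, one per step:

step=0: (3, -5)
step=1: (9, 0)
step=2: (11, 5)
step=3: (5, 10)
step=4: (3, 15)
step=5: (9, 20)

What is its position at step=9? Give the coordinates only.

(9, 40)

The first coordinate reflects between 1 and 13, moving 6 per step.
  step 6: 9 → 11
  step 7: 11 → 5
  step 8: 5 → 3
  step 9: 3 → 9
The second coordinate changes by +5 each step: at step 9 it is 40.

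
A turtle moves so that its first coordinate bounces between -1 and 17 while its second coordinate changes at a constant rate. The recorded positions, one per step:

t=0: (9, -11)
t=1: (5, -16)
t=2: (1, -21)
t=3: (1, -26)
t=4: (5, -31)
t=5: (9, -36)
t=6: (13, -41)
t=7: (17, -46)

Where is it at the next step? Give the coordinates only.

The first coordinate travels 4 per step and bounces off the walls at -1 and 17.
  step 8: 17 → 13
The second coordinate changes by -5 each step: at step 8 it is -51.

(13, -51)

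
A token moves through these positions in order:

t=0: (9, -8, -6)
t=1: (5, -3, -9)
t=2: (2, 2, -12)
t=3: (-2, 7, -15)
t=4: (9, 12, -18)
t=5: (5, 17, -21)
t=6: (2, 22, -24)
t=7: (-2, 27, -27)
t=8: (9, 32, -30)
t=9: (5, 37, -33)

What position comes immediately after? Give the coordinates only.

First: cycles through 9, 5, 2, -2 every 4 steps. Step 10 lands at position 2 of the cycle → 2.
Second: linear, +5 per step → 42 at step 10.
Third: linear, -3 per step → -36 at step 10.

(2, 42, -36)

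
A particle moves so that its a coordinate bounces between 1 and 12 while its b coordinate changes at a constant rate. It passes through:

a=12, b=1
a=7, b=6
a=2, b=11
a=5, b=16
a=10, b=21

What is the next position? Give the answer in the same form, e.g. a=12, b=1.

The a coordinate travels 5 per step and bounces off the walls at 1 and 12.
  step 5: 10 → 9
The b coordinate changes by +5 each step: at step 5 it is 26.

a=9, b=26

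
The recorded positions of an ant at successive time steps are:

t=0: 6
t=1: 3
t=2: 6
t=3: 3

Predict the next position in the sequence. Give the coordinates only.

6

Step-to-step displacements: -3, +3, -3; each is -1× the previous.
step 4: 3 + 3 → 6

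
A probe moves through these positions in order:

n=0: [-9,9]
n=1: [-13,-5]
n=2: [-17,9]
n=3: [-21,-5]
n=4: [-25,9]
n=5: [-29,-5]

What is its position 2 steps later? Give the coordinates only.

[-37,-5]

The first coordinate changes by -4 each step, so at step 7 it is -9 + 7·(-4) = -37.
The second coordinate repeats the cycle [9, -5] with period 2; step 7 mod 2 = 1, giving -5.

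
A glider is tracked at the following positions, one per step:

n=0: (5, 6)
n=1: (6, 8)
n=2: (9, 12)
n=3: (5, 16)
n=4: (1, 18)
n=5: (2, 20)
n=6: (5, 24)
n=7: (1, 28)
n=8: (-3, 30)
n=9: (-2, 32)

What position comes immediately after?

The moves between consecutive positions are (+1, +2), (+3, +4), (-4, +4), (-4, +2), (+1, +2), (+3, +4), (-4, +4), (-4, +2), (+1, +2); they repeat the 4-cycle [(+1, +2), (+3, +4), (-4, +4), (-4, +2)].
step 10: apply (+3, +4) → (1, 36)

(1, 36)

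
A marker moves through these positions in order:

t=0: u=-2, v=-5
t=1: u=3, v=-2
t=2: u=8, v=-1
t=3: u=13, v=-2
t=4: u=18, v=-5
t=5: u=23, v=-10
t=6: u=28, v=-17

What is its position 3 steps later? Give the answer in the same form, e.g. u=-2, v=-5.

First differences are (+5, +3), (+5, +1), (+5, -1), (+5, -3), (+5, -5), (+5, -7); their common second difference is (+0, -2) (constant acceleration).
step 7: u=28, v=-17 + (+5, -9) → u=33, v=-26
step 8: u=33, v=-26 + (+5, -11) → u=38, v=-37
step 9: u=38, v=-37 + (+5, -13) → u=43, v=-50

u=43, v=-50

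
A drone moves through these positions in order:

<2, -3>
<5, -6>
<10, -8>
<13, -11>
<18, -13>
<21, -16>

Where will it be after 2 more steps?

Differencing gives <+3, -3>, <+5, -2>, <+3, -3>, <+5, -2>, <+3, -3>. This is the pattern <+3, -3>, <+5, -2> repeated.
step 6: apply <+5, -2> → <26, -18>
step 7: apply <+3, -3> → <29, -21>

<29, -21>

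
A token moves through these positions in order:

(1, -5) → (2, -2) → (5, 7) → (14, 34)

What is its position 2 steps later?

(122, 358)

Consecutive displacements (+1, +3), (+3, +9), (+9, +27) scale by a factor of 3 each step.
step 4: (14, 34) + (+27, +81) → (41, 115)
step 5: (41, 115) + (+81, +243) → (122, 358)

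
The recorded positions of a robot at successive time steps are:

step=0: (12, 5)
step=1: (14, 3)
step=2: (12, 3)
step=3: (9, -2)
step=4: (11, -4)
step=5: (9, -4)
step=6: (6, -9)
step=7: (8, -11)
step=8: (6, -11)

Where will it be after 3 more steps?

Step-to-step displacements: (+2, -2), (-2, +0), (-3, -5), (+2, -2), (-2, +0), (-3, -5), (+2, -2), (-2, +0) — a repeating cycle of length 3.
step 9: apply (-3, -5) → (3, -16)
step 10: apply (+2, -2) → (5, -18)
step 11: apply (-2, +0) → (3, -18)

(3, -18)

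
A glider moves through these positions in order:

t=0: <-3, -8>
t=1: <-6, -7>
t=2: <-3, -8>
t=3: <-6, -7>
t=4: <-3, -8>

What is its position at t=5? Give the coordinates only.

<-6, -7>

The jumps are <-3, +1>, <+3, -1>, <-3, +1>, <+3, -1> — a geometric progression with ratio -1.
step 5: <-3, -8> + <-3, +1> → <-6, -7>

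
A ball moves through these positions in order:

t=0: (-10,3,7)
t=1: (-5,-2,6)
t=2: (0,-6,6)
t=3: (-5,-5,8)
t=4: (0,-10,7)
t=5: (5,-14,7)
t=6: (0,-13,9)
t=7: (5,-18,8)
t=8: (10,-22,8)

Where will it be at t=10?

(10,-26,9)

The moves between consecutive positions are (+5,-5,-1), (+5,-4,+0), (-5,+1,+2), (+5,-5,-1), (+5,-4,+0), (-5,+1,+2), (+5,-5,-1), (+5,-4,+0); they repeat the 3-cycle [(+5,-5,-1), (+5,-4,+0), (-5,+1,+2)].
step 9: apply (-5,+1,+2) → (5,-21,10)
step 10: apply (+5,-5,-1) → (10,-26,9)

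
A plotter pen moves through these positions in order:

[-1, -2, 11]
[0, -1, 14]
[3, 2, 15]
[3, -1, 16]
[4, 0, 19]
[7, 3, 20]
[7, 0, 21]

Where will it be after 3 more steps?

Differencing gives [+1, +1, +3], [+3, +3, +1], [+0, -3, +1], [+1, +1, +3], [+3, +3, +1], [+0, -3, +1]. This is the pattern [+1, +1, +3], [+3, +3, +1], [+0, -3, +1] repeated.
step 7: apply [+1, +1, +3] → [8, 1, 24]
step 8: apply [+3, +3, +1] → [11, 4, 25]
step 9: apply [+0, -3, +1] → [11, 1, 26]

[11, 1, 26]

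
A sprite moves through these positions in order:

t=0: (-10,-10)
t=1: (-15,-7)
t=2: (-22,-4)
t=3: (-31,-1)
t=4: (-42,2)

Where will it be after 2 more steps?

Successive displacements: (-5,+3), (-7,+3), (-9,+3), (-11,+3) — each changes by (-2,+0).
step 5: (-42,2) + (-13,+3) → (-55,5)
step 6: (-55,5) + (-15,+3) → (-70,8)

(-70,8)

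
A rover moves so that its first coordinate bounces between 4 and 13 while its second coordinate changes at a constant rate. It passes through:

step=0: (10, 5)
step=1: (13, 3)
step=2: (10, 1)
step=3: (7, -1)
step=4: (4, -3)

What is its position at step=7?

The first coordinate travels 3 per step and bounces off the walls at 4 and 13.
  step 5: 4 → 7
  step 6: 7 → 10
  step 7: 10 → 13
The second coordinate changes by -2 each step: at step 7 it is -9.

(13, -9)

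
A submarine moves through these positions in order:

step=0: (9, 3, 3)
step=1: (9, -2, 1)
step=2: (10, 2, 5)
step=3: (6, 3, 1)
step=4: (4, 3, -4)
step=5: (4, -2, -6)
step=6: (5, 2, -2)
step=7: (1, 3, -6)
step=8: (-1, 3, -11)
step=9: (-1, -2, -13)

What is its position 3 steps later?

(-6, 3, -18)

Step-to-step displacements: (+0, -5, -2), (+1, +4, +4), (-4, +1, -4), (-2, +0, -5), (+0, -5, -2), (+1, +4, +4), (-4, +1, -4), (-2, +0, -5), (+0, -5, -2) — a repeating cycle of length 4.
step 10: apply (+1, +4, +4) → (0, 2, -9)
step 11: apply (-4, +1, -4) → (-4, 3, -13)
step 12: apply (-2, +0, -5) → (-6, 3, -18)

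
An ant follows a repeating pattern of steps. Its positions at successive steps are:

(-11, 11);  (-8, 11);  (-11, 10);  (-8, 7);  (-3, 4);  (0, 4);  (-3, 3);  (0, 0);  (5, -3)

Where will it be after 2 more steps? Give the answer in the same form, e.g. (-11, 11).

(5, -4)

Differencing gives (+3, +0), (-3, -1), (+3, -3), (+5, -3), (+3, +0), (-3, -1), (+3, -3), (+5, -3). This is the pattern (+3, +0), (-3, -1), (+3, -3), (+5, -3) repeated.
step 9: apply (+3, +0) → (8, -3)
step 10: apply (-3, -1) → (5, -4)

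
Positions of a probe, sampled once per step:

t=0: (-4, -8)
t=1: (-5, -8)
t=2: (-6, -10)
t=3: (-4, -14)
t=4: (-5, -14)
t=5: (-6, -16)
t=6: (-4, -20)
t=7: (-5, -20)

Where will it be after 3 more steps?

The moves between consecutive positions are (-1, +0), (-1, -2), (+2, -4), (-1, +0), (-1, -2), (+2, -4), (-1, +0); they repeat the 3-cycle [(-1, +0), (-1, -2), (+2, -4)].
step 8: apply (-1, -2) → (-6, -22)
step 9: apply (+2, -4) → (-4, -26)
step 10: apply (-1, +0) → (-5, -26)

(-5, -26)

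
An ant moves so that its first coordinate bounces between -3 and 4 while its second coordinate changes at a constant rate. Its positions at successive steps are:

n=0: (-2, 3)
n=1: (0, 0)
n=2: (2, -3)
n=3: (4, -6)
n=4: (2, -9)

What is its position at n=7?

(-2, -18)

The first coordinate reflects between -3 and 4, moving 2 per step.
  step 5: 2 → 0
  step 6: 0 → -2
  step 7: -2 → -2
The second coordinate changes by -3 each step: at step 7 it is -18.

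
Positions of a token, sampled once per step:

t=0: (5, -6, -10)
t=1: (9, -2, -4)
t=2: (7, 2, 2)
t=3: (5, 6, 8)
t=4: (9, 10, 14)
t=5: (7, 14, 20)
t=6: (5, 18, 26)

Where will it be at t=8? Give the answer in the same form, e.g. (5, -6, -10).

The first coordinate repeats the cycle [5, 9, 7] with period 3; step 8 mod 3 = 2, giving 7.
The second coordinate changes by +4 each step, so at step 8 it is -6 + 8·(4) = 26.
The third coordinate changes by +6 each step, so at step 8 it is -10 + 8·(6) = 38.

(7, 26, 38)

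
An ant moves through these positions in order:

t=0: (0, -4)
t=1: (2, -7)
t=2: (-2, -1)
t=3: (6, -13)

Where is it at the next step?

(-10, 11)

The jumps are (+2, -3), (-4, +6), (+8, -12) — a geometric progression with ratio -2.
step 4: (6, -13) + (-16, +24) → (-10, 11)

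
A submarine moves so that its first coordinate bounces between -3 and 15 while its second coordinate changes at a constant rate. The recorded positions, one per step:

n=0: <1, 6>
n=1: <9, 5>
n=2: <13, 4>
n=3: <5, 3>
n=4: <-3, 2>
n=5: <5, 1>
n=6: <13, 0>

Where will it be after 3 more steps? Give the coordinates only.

The first coordinate reflects between -3 and 15, moving 8 per step.
  step 7: 13 → 9
  step 8: 9 → 1
  step 9: 1 → 1
The second coordinate changes by -1 each step: at step 9 it is -3.

<1, -3>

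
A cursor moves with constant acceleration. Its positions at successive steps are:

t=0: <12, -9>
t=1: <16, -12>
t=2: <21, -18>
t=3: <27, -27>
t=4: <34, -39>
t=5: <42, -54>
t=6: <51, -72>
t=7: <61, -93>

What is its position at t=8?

First differences are <+4, -3>, <+5, -6>, <+6, -9>, <+7, -12>, <+8, -15>, <+9, -18>, <+10, -21>; their common second difference is <+1, -3> (constant acceleration).
step 8: <61, -93> + <+11, -24> → <72, -117>

<72, -117>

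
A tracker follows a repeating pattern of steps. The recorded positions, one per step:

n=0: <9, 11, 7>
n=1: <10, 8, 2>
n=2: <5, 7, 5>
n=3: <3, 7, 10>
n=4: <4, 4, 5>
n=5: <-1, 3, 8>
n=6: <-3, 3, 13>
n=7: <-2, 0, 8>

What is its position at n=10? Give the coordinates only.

<-8, -4, 11>

Step-to-step displacements: <+1, -3, -5>, <-5, -1, +3>, <-2, +0, +5>, <+1, -3, -5>, <-5, -1, +3>, <-2, +0, +5>, <+1, -3, -5> — a repeating cycle of length 3.
step 8: apply <-5, -1, +3> → <-7, -1, 11>
step 9: apply <-2, +0, +5> → <-9, -1, 16>
step 10: apply <+1, -3, -5> → <-8, -4, 11>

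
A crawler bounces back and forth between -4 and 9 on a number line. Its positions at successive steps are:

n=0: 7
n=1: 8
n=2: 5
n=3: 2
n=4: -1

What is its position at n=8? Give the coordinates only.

The value reflects between -4 and 9, moving 3 per step.
  step 5: -1 → -4
  step 6: -4 → -1
  step 7: -1 → 2
  step 8: 2 → 5

5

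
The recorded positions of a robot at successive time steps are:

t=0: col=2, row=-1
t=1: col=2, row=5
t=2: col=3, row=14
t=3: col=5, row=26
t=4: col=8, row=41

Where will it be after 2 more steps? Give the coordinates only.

Successive displacements: (+0, +6), (+1, +9), (+2, +12), (+3, +15) — each changes by (+1, +3).
step 5: col=8, row=41 + (+4, +18) → col=12, row=59
step 6: col=12, row=59 + (+5, +21) → col=17, row=80

col=17, row=80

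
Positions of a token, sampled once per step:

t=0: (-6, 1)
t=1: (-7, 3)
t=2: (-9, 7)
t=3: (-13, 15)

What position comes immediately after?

(-21, 31)

Step-to-step displacements: (-1, +2), (-2, +4), (-4, +8); each is 2× the previous.
step 4: (-13, 15) + (-8, +16) → (-21, 31)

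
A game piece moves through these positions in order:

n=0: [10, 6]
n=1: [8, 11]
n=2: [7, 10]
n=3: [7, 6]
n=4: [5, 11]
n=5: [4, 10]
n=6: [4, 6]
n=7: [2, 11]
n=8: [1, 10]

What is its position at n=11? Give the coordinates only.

Differencing gives [-2, +5], [-1, -1], [+0, -4], [-2, +5], [-1, -1], [+0, -4], [-2, +5], [-1, -1]. This is the pattern [-2, +5], [-1, -1], [+0, -4] repeated.
step 9: apply [+0, -4] → [1, 6]
step 10: apply [-2, +5] → [-1, 11]
step 11: apply [-1, -1] → [-2, 10]

[-2, 10]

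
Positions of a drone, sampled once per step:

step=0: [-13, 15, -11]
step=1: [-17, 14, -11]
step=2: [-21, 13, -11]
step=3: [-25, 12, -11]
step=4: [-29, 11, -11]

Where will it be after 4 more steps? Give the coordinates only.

Each step adds [-4, -1, +0] to the position.
step 5: [-29, 11, -11] + [-4, -1, +0] → [-33, 10, -11]
step 6: [-33, 10, -11] + [-4, -1, +0] → [-37, 9, -11]
step 7: [-37, 9, -11] + [-4, -1, +0] → [-41, 8, -11]
step 8: [-41, 8, -11] + [-4, -1, +0] → [-45, 7, -11]

[-45, 7, -11]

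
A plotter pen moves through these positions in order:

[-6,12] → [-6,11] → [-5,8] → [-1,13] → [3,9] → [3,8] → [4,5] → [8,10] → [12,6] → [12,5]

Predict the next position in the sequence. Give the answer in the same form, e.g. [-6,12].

[13,2]

Differencing gives [+0,-1], [+1,-3], [+4,+5], [+4,-4], [+0,-1], [+1,-3], [+4,+5], [+4,-4], [+0,-1]. This is the pattern [+0,-1], [+1,-3], [+4,+5], [+4,-4] repeated.
step 10: apply [+1,-3] → [13,2]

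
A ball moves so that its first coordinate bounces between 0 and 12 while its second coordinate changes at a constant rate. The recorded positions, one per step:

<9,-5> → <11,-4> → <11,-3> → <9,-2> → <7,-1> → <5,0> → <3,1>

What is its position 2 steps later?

The first coordinate reflects between 0 and 12, moving 2 per step.
  step 7: 3 → 1
  step 8: 1 → 1
The second coordinate changes by +1 each step: at step 8 it is 3.

<1,3>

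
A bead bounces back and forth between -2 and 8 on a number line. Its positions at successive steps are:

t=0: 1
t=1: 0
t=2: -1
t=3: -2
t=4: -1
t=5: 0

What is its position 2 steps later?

The value travels 1 per step and bounces off the walls at -2 and 8.
  step 6: 0 → 1
  step 7: 1 → 2

2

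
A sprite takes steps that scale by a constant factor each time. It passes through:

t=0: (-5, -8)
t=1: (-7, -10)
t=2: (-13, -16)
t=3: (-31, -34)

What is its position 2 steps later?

The jumps are (-2, -2), (-6, -6), (-18, -18) — a geometric progression with ratio 3.
step 4: (-31, -34) + (-54, -54) → (-85, -88)
step 5: (-85, -88) + (-162, -162) → (-247, -250)

(-247, -250)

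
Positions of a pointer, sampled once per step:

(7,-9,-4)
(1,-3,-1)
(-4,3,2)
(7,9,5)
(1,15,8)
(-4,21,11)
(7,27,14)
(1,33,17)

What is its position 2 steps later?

The first coordinate repeats the cycle [7, 1, -4] with period 3; step 9 mod 3 = 0, giving 7.
The second coordinate changes by +6 each step, so at step 9 it is -9 + 9·(6) = 45.
The third coordinate changes by +3 each step, so at step 9 it is -4 + 9·(3) = 23.

(7,45,23)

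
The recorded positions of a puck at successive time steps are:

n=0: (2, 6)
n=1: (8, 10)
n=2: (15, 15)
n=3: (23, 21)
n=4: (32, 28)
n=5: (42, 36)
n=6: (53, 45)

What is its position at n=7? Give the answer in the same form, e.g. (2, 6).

Successive displacements: (+6, +4), (+7, +5), (+8, +6), (+9, +7), (+10, +8), (+11, +9) — each changes by (+1, +1).
step 7: (53, 45) + (+12, +10) → (65, 55)

(65, 55)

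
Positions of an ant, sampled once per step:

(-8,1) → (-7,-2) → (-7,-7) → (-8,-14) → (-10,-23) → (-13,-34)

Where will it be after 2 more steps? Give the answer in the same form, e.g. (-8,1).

(-22,-62)

Taking differences between consecutive positions: (+1,-3), (+0,-5), (-1,-7), (-2,-9), (-3,-11). These grow by (-1,-2) each step.
step 6: (-13,-34) + (-4,-13) → (-17,-47)
step 7: (-17,-47) + (-5,-15) → (-22,-62)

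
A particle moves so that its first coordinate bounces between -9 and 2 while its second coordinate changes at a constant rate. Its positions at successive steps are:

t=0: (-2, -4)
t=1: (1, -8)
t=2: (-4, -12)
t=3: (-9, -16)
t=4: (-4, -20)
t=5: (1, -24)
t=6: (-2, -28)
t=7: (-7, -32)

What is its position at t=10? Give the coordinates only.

The first coordinate reflects between -9 and 2, moving 5 per step.
  step 8: -7 → -6
  step 9: -6 → -1
  step 10: -1 → 0
The second coordinate changes by -4 each step: at step 10 it is -44.

(0, -44)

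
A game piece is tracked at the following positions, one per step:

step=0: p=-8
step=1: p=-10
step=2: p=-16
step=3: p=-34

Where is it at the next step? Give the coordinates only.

p=-88

Consecutive displacements -2, -6, -18 scale by a factor of 3 each step.
step 4: -34 − 54 → p=-88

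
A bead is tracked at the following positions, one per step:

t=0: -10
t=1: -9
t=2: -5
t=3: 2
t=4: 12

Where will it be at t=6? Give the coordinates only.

First differences are +1, +4, +7, +10; their common second difference is +3 (constant acceleration).
step 5: 12 + 13 → 25
step 6: 25 + 16 → 41

41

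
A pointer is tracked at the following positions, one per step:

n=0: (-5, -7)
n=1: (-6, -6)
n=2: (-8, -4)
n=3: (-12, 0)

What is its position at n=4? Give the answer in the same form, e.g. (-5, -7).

Consecutive displacements (-1, +1), (-2, +2), (-4, +4) scale by a factor of 2 each step.
step 4: (-12, 0) + (-8, +8) → (-20, 8)

(-20, 8)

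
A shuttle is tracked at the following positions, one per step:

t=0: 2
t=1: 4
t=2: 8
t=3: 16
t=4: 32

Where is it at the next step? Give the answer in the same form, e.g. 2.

Step-to-step displacements: +2, +4, +8, +16; each is 2× the previous.
step 5: 32 + 32 → 64

64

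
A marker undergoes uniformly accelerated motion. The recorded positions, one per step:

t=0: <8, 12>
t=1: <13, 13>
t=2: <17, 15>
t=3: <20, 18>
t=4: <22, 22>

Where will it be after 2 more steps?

Successive displacements: <+5, +1>, <+4, +2>, <+3, +3>, <+2, +4> — each changes by <-1, +1>.
step 5: <22, 22> + <+1, +5> → <23, 27>
step 6: <23, 27> + <+0, +6> → <23, 33>

<23, 33>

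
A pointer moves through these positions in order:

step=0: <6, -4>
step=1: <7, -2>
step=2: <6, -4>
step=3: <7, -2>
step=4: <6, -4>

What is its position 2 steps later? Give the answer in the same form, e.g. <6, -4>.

<6, -4>

Consecutive displacements <+1, +2>, <-1, -2>, <+1, +2>, <-1, -2> scale by a factor of -1 each step.
step 5: <6, -4> + <+1, +2> → <7, -2>
step 6: <7, -2> + <-1, -2> → <6, -4>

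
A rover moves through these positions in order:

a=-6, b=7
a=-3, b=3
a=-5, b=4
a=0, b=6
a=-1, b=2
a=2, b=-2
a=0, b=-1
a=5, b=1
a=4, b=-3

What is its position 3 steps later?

Step-to-step displacements: (+3, -4), (-2, +1), (+5, +2), (-1, -4), (+3, -4), (-2, +1), (+5, +2), (-1, -4) — a repeating cycle of length 4.
step 9: apply (+3, -4) → a=7, b=-7
step 10: apply (-2, +1) → a=5, b=-6
step 11: apply (+5, +2) → a=10, b=-4

a=10, b=-4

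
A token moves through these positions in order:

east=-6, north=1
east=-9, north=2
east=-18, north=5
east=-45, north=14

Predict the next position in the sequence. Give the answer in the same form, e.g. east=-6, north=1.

The jumps are (-3, +1), (-9, +3), (-27, +9) — a geometric progression with ratio 3.
step 4: east=-45, north=14 + (-81, +27) → east=-126, north=41

east=-126, north=41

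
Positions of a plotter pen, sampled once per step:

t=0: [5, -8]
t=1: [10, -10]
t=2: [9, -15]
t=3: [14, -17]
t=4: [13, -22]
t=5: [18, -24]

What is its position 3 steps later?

[21, -36]

The moves between consecutive positions are [+5, -2], [-1, -5], [+5, -2], [-1, -5], [+5, -2]; they repeat the 2-cycle [[+5, -2], [-1, -5]].
step 6: apply [-1, -5] → [17, -29]
step 7: apply [+5, -2] → [22, -31]
step 8: apply [-1, -5] → [21, -36]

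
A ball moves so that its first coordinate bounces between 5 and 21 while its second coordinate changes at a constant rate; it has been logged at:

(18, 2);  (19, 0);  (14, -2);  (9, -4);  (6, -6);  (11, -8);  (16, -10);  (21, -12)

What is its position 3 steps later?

The first coordinate reflects between 5 and 21, moving 5 per step.
  step 8: 21 → 16
  step 9: 16 → 11
  step 10: 11 → 6
The second coordinate changes by -2 each step: at step 10 it is -18.

(6, -18)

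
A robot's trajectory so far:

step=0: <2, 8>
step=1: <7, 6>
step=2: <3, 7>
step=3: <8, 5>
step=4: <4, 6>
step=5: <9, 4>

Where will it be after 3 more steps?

Differencing gives <+5, -2>, <-4, +1>, <+5, -2>, <-4, +1>, <+5, -2>. This is the pattern <+5, -2>, <-4, +1> repeated.
step 6: apply <-4, +1> → <5, 5>
step 7: apply <+5, -2> → <10, 3>
step 8: apply <-4, +1> → <6, 4>

<6, 4>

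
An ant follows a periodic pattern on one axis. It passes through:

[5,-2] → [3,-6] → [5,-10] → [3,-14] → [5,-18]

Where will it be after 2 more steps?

[5,-26]

The first coordinate repeats the cycle [5, 3] with period 2; step 6 mod 2 = 0, giving 5.
The second coordinate changes by -4 each step, so at step 6 it is -2 + 6·(-4) = -26.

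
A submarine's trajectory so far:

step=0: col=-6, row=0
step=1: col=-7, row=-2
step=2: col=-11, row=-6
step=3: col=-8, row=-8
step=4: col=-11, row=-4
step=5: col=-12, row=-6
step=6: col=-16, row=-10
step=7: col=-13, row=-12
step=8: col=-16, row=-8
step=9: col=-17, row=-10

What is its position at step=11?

col=-18, row=-16

Step-to-step displacements: (-1,-2), (-4,-4), (+3,-2), (-3,+4), (-1,-2), (-4,-4), (+3,-2), (-3,+4), (-1,-2) — a repeating cycle of length 4.
step 10: apply (-4,-4) → col=-21, row=-14
step 11: apply (+3,-2) → col=-18, row=-16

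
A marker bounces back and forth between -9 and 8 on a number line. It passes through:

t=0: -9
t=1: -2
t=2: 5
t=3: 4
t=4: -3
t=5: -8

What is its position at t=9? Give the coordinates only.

-4

The value reflects between -9 and 8, moving 7 per step.
  step 6: -8 → -1
  step 7: -1 → 6
  step 8: 6 → 3
  step 9: 3 → -4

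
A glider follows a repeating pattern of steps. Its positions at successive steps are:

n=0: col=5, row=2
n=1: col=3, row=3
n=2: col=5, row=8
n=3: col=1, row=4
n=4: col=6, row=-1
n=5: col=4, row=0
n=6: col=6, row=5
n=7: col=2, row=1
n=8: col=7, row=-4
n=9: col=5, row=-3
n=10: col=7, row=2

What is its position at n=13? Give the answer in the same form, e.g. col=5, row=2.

col=6, row=-6

Differencing gives (-2, +1), (+2, +5), (-4, -4), (+5, -5), (-2, +1), (+2, +5), (-4, -4), (+5, -5), (-2, +1), (+2, +5). This is the pattern (-2, +1), (+2, +5), (-4, -4), (+5, -5) repeated.
step 11: apply (-4, -4) → col=3, row=-2
step 12: apply (+5, -5) → col=8, row=-7
step 13: apply (-2, +1) → col=6, row=-6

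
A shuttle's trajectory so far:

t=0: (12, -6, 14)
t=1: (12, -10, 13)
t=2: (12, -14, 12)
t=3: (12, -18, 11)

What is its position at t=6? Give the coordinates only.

(12, -30, 8)

Each step adds (+0, -4, -1) to the position.
step 4: (12, -18, 11) + (+0, -4, -1) → (12, -22, 10)
step 5: (12, -22, 10) + (+0, -4, -1) → (12, -26, 9)
step 6: (12, -26, 9) + (+0, -4, -1) → (12, -30, 8)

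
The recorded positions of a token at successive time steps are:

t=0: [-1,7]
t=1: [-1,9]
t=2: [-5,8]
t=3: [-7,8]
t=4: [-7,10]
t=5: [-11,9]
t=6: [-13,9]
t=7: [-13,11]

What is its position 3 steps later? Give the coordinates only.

Differencing gives [+0,+2], [-4,-1], [-2,+0], [+0,+2], [-4,-1], [-2,+0], [+0,+2]. This is the pattern [+0,+2], [-4,-1], [-2,+0] repeated.
step 8: apply [-4,-1] → [-17,10]
step 9: apply [-2,+0] → [-19,10]
step 10: apply [+0,+2] → [-19,12]

[-19,12]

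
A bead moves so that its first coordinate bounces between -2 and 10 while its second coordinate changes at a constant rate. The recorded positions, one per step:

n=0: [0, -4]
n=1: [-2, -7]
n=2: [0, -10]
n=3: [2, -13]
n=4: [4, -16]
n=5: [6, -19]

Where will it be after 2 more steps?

The first coordinate travels 2 per step and bounces off the walls at -2 and 10.
  step 6: 6 → 8
  step 7: 8 → 10
The second coordinate changes by -3 each step: at step 7 it is -25.

[10, -25]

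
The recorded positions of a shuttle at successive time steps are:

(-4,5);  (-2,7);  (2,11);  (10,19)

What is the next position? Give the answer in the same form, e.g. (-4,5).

(26,35)

Consecutive displacements (+2,+2), (+4,+4), (+8,+8) scale by a factor of 2 each step.
step 4: (10,19) + (+16,+16) → (26,35)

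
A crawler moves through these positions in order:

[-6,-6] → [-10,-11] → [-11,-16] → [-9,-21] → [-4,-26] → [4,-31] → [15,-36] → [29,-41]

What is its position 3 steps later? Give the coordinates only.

Successive displacements: [-4,-5], [-1,-5], [+2,-5], [+5,-5], [+8,-5], [+11,-5], [+14,-5] — each changes by [+3,+0].
step 8: [29,-41] + [+17,-5] → [46,-46]
step 9: [46,-46] + [+20,-5] → [66,-51]
step 10: [66,-51] + [+23,-5] → [89,-56]

[89,-56]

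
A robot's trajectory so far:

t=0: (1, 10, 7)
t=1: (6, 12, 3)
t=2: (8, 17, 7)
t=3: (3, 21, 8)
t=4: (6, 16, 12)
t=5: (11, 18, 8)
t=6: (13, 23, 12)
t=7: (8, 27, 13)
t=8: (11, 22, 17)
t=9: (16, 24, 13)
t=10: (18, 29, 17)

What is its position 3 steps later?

(21, 30, 18)

The moves between consecutive positions are (+5, +2, -4), (+2, +5, +4), (-5, +4, +1), (+3, -5, +4), (+5, +2, -4), (+2, +5, +4), (-5, +4, +1), (+3, -5, +4), (+5, +2, -4), (+2, +5, +4); they repeat the 4-cycle [(+5, +2, -4), (+2, +5, +4), (-5, +4, +1), (+3, -5, +4)].
step 11: apply (-5, +4, +1) → (13, 33, 18)
step 12: apply (+3, -5, +4) → (16, 28, 22)
step 13: apply (+5, +2, -4) → (21, 30, 18)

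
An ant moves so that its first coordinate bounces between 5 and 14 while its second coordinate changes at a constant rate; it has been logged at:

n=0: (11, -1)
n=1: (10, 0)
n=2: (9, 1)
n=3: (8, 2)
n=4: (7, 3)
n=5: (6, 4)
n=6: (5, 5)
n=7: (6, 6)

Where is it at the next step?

The first coordinate travels 1 per step and bounces off the walls at 5 and 14.
  step 8: 6 → 7
The second coordinate changes by +1 each step: at step 8 it is 7.

(7, 7)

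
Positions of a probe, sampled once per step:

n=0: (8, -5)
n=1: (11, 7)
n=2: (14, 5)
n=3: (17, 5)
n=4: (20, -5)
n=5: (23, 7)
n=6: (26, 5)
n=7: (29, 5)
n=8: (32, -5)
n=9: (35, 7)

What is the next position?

First: linear, +3 per step → 38 at step 10.
Second: cycles through -5, 7, 5, 5 every 4 steps. Step 10 lands at position 2 of the cycle → 5.

(38, 5)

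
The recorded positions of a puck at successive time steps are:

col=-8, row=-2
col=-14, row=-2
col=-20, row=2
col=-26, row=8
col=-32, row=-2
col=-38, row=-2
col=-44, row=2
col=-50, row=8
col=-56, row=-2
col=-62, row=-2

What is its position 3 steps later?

col=-80, row=-2

Col: linear, -6 per step → -80 at step 12.
Row: cycles through -2, -2, 2, 8 every 4 steps. Step 12 lands at position 0 of the cycle → -2.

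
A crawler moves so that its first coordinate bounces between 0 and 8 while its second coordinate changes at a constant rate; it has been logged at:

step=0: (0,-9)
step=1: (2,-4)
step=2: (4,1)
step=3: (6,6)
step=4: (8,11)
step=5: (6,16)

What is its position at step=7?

(2,26)

The first coordinate travels 2 per step and bounces off the walls at 0 and 8.
  step 6: 6 → 4
  step 7: 4 → 2
The second coordinate changes by +5 each step: at step 7 it is 26.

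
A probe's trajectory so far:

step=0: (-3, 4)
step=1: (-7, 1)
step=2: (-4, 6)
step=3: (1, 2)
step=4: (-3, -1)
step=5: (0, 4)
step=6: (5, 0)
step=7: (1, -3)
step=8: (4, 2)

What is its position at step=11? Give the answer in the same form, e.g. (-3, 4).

(8, 0)

Step-to-step displacements: (-4, -3), (+3, +5), (+5, -4), (-4, -3), (+3, +5), (+5, -4), (-4, -3), (+3, +5) — a repeating cycle of length 3.
step 9: apply (+5, -4) → (9, -2)
step 10: apply (-4, -3) → (5, -5)
step 11: apply (+3, +5) → (8, 0)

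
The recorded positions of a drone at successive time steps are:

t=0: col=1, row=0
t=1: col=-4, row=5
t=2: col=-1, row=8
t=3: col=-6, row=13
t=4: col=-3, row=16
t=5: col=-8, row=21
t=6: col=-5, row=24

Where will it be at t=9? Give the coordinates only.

Step-to-step displacements: (-5, +5), (+3, +3), (-5, +5), (+3, +3), (-5, +5), (+3, +3) — a repeating cycle of length 2.
step 7: apply (-5, +5) → col=-10, row=29
step 8: apply (+3, +3) → col=-7, row=32
step 9: apply (-5, +5) → col=-12, row=37

col=-12, row=37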